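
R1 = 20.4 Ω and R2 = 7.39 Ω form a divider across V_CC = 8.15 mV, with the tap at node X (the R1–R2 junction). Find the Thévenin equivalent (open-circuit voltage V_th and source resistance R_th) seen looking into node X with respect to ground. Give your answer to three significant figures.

V_th is the unloaded tap voltage: V_CC · R2/(R1+R2) = 8.15 × 0.2659 = 2.167 mV.
With V_CC suppressed (replaced by a short), R_th = R1 ‖ R2 = (20.40 × 7.39)/(20.40 + 7.39) = 5.425 Ω.

V_th ≈ 2.17 mV, R_th ≈ 5.42 Ω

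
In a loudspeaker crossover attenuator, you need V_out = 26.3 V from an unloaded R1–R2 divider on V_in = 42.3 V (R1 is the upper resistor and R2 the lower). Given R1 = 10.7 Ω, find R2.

Required fraction k = V_out/V_in = 0.6217.
So R2 = R1 · V_out/(V_in − V_out) = 10.7 × 26.3/(42.3 − 26.3) = 10.7 × 1.644 = 17.59 Ω.

R2 ≈ 17.6 Ω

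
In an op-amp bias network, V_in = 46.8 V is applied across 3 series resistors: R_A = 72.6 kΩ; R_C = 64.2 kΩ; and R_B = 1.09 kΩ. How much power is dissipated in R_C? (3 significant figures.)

P ≈ 7.40 mW

The common current is I = 46.8/137.9 = 0.3394 mA.
P(R_C) = I²·R_C = (0.3394)² × 64.2 = 7.395 mW.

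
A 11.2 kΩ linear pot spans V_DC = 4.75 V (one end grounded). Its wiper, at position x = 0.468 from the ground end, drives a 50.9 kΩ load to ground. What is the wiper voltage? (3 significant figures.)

V_out ≈ 2.11 V

Split the track: R_lower = x·R_p = 5.242 kΩ, R_upper = (1−x)·R_p = 5.958 kΩ.
(x·R_p) ‖ R_L = 4.752 kΩ.
V_out = 4.75 × 4.752/(5.958 + 4.752) = 2.108 V.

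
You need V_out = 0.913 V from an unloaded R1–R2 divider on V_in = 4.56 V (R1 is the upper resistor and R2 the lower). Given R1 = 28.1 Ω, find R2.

R2 ≈ 7.03 Ω

V_out/V_in = R2/(R1+R2) = 0.2002.
Rearranging, R2 = R1·k/(1−k) = 28.1 × 0.2503 = 7.035 Ω.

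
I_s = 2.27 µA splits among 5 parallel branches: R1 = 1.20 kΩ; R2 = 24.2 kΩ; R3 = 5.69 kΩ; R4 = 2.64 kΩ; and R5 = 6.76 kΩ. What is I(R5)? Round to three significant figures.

Conductances: ΣG = 1/1.20 + 1/24.2 + 1/5.69 + 1/2.64 + 1/6.76 = 1.577 (1/kΩ).
Current divider: I(R5) = I_s · G_k/ΣG = 2.27 × (0.1479/1.577) = 2.27 × 0.09380 = 0.2129 µA.

I ≈ 0.213 µA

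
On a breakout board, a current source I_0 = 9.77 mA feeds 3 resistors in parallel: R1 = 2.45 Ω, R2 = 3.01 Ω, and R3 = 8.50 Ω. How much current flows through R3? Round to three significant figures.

I ≈ 1.34 mA

Conductances: ΣG = 1/2.45 + 1/3.01 + 1/8.50 = 0.8580 (1/Ω).
By the current-divider rule, I = I_0 · G_k/ΣG = 9.77 × 0.1371 = 1.340 mA.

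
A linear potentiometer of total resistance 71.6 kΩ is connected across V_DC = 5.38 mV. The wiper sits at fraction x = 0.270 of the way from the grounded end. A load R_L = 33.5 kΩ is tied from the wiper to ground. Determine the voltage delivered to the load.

V_out ≈ 1.02 mV

The pot divides into 52.27 kΩ above the wiper and 19.33 kΩ below.
R_L loads the lower segment: effective lower R = 12.26 kΩ.
V_out = 5.38 × 12.26/(52.27 + 12.26) = 1.022 mV.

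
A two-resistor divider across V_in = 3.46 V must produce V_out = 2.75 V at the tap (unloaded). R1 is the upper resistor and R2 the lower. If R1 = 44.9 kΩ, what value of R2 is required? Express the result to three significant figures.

R2 ≈ 174 kΩ

Required fraction k = V_out/V_in = 0.7948.
R2 = R1 · 0.7948/(1 − 0.7948) = 173.9 kΩ.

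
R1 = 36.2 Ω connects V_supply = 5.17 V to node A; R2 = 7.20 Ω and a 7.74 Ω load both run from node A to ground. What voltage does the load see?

First combine the lower leg with the load: R2 ‖ R_L = 3.730 Ω.
Voltage divider with the loaded lower leg: V_out = 5.17 × 3.730/(36.2 + 3.730) = 5.17 × 0.09342 = 0.4830 V.
(Unloaded it would be 0.858 V; the load pulls it down.)

V_out ≈ 0.483 V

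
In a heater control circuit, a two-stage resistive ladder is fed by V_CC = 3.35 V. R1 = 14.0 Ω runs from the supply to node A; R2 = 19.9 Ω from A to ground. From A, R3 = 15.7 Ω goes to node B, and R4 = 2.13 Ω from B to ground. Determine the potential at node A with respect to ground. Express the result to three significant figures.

V_A ≈ 1.35 V

Node A sees R2 in parallel with the series input of stage 2, R3 + R4 = 17.83 Ω.
Effective lower resistance at A: R2 ‖ 17.83 = 9.404 Ω.
V_A = 3.35 × 9.404/(14.0 + 9.404) = 1.346 V.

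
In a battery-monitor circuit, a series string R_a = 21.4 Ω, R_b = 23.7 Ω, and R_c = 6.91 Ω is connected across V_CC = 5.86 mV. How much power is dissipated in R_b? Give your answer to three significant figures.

ΣR = 52.01 Ω → I = 5.86/52.01 = 0.1127 mA.
P = I²R = 0.01269 × 23.7 = 0.3009 µW.

P ≈ 0.301 µW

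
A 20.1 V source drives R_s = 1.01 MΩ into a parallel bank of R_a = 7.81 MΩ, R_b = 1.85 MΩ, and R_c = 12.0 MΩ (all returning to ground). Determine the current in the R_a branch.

Equivalent of the parallel group: R_p = 1.330 MΩ.
Node voltage V_A = V_DC · R_p/(R_s + R_p) = 20.1 × 0.5684 = 11.42 V.
Branch current I = V_A/R_a = 11.42/7.81 = 1.463 µA.

I ≈ 1.46 µA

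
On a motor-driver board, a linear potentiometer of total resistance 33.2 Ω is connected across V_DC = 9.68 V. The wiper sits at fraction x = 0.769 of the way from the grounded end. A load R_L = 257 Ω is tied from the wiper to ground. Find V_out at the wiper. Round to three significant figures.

Lower segment x·R_p = 25.53 Ω; upper segment (1−x)·R_p = 7.669 Ω.
R_L loads the lower segment: effective lower R = 23.22 Ω.
Loaded-divider output: V_out = 9.68 × 0.7517 = 7.277 V.

V_out ≈ 7.28 V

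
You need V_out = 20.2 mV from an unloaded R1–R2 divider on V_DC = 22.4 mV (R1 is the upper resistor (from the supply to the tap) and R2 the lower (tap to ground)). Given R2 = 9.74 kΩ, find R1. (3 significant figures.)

The divider ratio is R2/(R1+R2) = 20.2/22.4 = 0.9018.
So R1 = R2 · (V_DC/V_out − 1) = 9.74 × (22.4/20.2 − 1) = 9.74 × 0.1089 = 1.061 kΩ.

R1 ≈ 1.06 kΩ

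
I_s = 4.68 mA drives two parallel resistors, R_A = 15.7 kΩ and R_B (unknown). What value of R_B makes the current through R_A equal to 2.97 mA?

R_B ≈ 27.3 kΩ

The fraction through R_A equals R_B/(R_A+R_B).
With f = 0.6346, R_B = R_A · f/(1−f) = 15.7 × 1.737 = 27.27 kΩ.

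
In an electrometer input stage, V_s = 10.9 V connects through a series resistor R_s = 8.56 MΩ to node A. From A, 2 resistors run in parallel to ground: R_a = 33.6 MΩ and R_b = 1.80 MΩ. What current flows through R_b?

I ≈ 1.01 µA

Combine the parallel branches: R_p = (1/33.6 + 1/1.80)⁻¹ = 1.708 MΩ.
Node voltage V_A = V_s · R_p/(R_s + R_p) = 10.9 × 0.1664 = 1.814 V.
I(R_b) = V_A / R_b = 1.814/1.80 = 1.008 µA.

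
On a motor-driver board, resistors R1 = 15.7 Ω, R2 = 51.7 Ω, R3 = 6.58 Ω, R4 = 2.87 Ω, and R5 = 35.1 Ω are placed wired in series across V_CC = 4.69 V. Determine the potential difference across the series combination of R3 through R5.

V ≈ 1.87 V

ΣR = 15.7 + 51.7 + 6.58 + 2.87 + 35.1 = 112.0 Ω.
R_{R3..R5} = 6.58 + 2.87 + 35.1 = 44.55 Ω.
V = V_CC · R/ΣR = 4.69 × 0.3979 = 1.866 V.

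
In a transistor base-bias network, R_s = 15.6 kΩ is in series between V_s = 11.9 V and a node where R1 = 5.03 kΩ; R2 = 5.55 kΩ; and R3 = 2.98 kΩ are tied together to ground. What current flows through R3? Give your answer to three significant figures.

I ≈ 0.329 mA

Equivalent of the parallel group: R_p = 1.399 kΩ.
V_A by voltage divider: V_A = 11.9 × 1.399/(15.6 + 1.399) = 0.9797 V.
Branch current I = V_A/R3 = 0.9797/2.98 = 0.3287 mA.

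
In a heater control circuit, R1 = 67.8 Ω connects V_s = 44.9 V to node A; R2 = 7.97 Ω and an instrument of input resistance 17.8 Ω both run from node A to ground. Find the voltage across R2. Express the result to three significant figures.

V_out ≈ 3.37 V

First combine the lower leg with the load: R2 ‖ R_L = 5.505 Ω.
Voltage divider with the loaded lower leg: V_out = 44.9 × 5.505/(67.8 + 5.505) = 44.9 × 0.07510 = 3.372 V.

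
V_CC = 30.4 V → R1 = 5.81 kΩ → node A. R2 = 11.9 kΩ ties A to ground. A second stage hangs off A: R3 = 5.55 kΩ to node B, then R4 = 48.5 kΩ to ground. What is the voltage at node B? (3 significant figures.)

V_B ≈ 17.1 V

Looking into the second stage from A: R3 + R4 = 54.05 kΩ appears in parallel with R2.
Effective lower resistance at A: R2 ‖ 54.05 = 9.753 kΩ.
First divider: V_A = V_CC · 9.753/(5.81 + 9.753) = 19.05 V.
V_B = V_A × 0.8973 = 17.09 V.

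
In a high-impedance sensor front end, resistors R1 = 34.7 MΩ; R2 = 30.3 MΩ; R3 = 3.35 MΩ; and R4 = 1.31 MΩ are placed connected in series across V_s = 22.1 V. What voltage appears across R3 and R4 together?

ΣR = 34.7 + 30.3 + 3.35 + 1.31 = 69.66 MΩ.
R_{R3..R4} = 3.35 + 1.31 = 4.660 MΩ.
Voltage divider: V = V_s · (4.660 / 69.66) = 22.1 × 0.06690 = 1.478 V.

V ≈ 1.48 V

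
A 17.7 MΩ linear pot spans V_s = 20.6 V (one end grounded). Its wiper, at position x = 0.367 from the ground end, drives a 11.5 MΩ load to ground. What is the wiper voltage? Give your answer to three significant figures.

Lower segment x·R_p = 6.496 MΩ; upper segment (1−x)·R_p = 11.20 MΩ.
(x·R_p) ‖ R_L = 4.151 MΩ.
Loaded-divider output: V_out = 20.6 × 0.2703 = 5.569 V.

V_out ≈ 5.57 V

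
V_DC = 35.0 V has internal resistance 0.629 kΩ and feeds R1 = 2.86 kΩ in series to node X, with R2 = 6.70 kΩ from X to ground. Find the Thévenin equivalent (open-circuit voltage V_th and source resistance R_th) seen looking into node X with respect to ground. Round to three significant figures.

R1' = 0.629 + 2.86 = 3.489 kΩ (source resistance + R1).
V_th is the unloaded tap voltage: V_DC · R2/(R1'+R2) = 35.0 × 0.6576 = 23.02 V.
Looking into X with the source shorted: R_th = R1'·R2/(R1'+R2) = 3.489 × 6.70/10.19 = 2.294 kΩ.

V_th ≈ 23.0 V, R_th ≈ 2.29 kΩ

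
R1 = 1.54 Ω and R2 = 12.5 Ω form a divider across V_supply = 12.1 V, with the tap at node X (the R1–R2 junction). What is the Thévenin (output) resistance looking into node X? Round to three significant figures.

R_th ≈ 1.37 Ω

Zeroing V_supply shorts the top of R1 to ground, so R_th = R1 ‖ R2 = 1.371 Ω.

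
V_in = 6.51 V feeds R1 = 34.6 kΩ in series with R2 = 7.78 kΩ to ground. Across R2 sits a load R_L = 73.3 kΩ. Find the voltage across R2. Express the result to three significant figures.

The load sits in parallel with R2, giving an effective lower resistance R2' = R2·R_L/(R2+R_L) = 7.033 kΩ.
Now apply the divider: V_out = 6.51 × 0.1689 = 1.100 V.

V_out ≈ 1.10 V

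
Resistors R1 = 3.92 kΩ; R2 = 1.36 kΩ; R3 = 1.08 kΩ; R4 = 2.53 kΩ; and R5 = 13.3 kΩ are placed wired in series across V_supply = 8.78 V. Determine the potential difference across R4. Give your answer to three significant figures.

ΣR = 3.92 + 1.36 + 1.08 + 2.53 + 13.3 = 22.19 kΩ.
Voltage divider: V = V_supply · (2.530 / 22.19) = 8.78 × 0.1140 = 1.001 V.

V ≈ 1.00 V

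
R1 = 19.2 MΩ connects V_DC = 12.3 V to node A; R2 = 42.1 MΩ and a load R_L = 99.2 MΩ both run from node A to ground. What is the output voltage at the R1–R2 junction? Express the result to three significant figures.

R2 ‖ R_L = (42.1 × 99.2)/(42.1 + 99.2) = 29.56 MΩ.
Then V_out = V_DC · R2'/(R1 + R2') = 12.3 × 29.56/48.76 = 7.456 V.

V_out ≈ 7.46 V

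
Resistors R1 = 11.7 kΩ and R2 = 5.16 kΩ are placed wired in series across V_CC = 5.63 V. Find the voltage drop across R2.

Series total: ΣR = 11.7 + 5.16 = 16.86 kΩ.
V = V_CC · R/ΣR = 5.63 × 0.3060 = 1.723 V.

V ≈ 1.72 V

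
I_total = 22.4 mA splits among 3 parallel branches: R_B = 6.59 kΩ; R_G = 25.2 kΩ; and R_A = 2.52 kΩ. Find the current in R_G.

ΣG = 1/6.59 + 1/25.2 + 1/2.52 = 0.5883.
By the current-divider rule, I = I_total · G_k/ΣG = 22.4 × 0.06746 = 1.511 mA.

I ≈ 1.51 mA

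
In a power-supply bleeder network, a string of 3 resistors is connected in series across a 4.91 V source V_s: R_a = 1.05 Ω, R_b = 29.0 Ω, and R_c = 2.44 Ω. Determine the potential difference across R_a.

ΣR = 1.05 + 29.0 + 2.44 = 32.49 Ω.
V = V_s · R/ΣR = 4.91 × 0.03232 = 0.1587 V.

V ≈ 0.159 V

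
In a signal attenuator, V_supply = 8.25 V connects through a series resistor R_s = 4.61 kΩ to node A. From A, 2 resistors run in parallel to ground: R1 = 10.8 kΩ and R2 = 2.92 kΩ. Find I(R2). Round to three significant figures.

Parallel bank: R_p = 1/(1/10.8 + 1/2.92) = 2.299 kΩ.
Node voltage V_A = V_supply · R_p/(R_s + R_p) = 8.25 × 0.3327 = 2.745 V.
I(R2) = V_A / R2 = 2.745/2.92 = 0.9400 mA.

I ≈ 0.940 mA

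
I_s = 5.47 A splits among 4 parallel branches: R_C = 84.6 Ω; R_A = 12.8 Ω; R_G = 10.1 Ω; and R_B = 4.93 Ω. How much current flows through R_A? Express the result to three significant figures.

I ≈ 1.09 A

Conductances: ΣG = 1/84.6 + 1/12.8 + 1/10.1 + 1/4.93 = 0.3918 (1/Ω).
By the current-divider rule, I = I_s · G_k/ΣG = 5.47 × 0.1994 = 1.091 A.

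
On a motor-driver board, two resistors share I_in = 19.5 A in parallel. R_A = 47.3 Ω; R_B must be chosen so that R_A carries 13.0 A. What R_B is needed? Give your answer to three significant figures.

The fraction through R_A equals R_B/(R_A+R_B).
13.0/19.5 = R_B/(R_A + R_B) → R_B = R_A · (0.6667)/(1 − 0.6667) = 47.3 × 2.000 = 94.60 Ω.

R_B ≈ 94.6 Ω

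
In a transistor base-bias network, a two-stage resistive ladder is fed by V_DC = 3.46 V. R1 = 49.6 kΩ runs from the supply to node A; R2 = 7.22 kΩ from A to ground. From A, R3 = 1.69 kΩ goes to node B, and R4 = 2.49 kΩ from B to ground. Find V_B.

Node A sees R2 in parallel with the series input of stage 2, R3 + R4 = 4.180 kΩ.
Effective lower resistance at A: R2 ‖ 4.180 = 2.647 kΩ.
So V_A = 3.46 × 0.05067 = 0.1753 V.
Stage 2 is unloaded, so V_B = V_A · R4/(R3+R4) = 0.1753 × 2.49/4.180 = 0.1044 V.

V_B ≈ 0.104 V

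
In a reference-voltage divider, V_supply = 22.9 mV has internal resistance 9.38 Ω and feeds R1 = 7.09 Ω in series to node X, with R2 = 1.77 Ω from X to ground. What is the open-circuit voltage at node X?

R1' = 9.38 + 7.09 = 16.47 Ω (source resistance + R1).
V_th is the unloaded tap voltage: V_supply · R2/(R1'+R2) = 22.9 × 0.09704 = 2.222 mV.

V_th ≈ 2.22 mV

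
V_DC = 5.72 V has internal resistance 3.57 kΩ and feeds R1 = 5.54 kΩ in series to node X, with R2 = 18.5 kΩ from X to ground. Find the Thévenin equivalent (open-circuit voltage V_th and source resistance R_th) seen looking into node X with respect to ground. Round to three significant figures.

R1' = 3.57 + 5.54 = 9.110 kΩ (source resistance + R1).
Open-circuit (no load on X): V_th = V_DC · R2/(R1' + R2) = 5.72 × 18.5/(9.110 + 18.5) = 3.833 V.
Zeroing V_DC shorts the top of R1' to ground, so R_th = R1' ‖ R2 = 6.104 kΩ.

V_th ≈ 3.83 V, R_th ≈ 6.10 kΩ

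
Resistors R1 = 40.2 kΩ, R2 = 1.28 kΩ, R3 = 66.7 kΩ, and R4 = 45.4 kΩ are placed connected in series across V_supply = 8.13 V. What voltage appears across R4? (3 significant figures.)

V ≈ 2.40 V

ΣR = 40.2 + 1.28 + 66.7 + 45.4 = 153.6 kΩ.
By the voltage-divider rule, V = 8.13 × 45.40/153.6 = 2.403 V.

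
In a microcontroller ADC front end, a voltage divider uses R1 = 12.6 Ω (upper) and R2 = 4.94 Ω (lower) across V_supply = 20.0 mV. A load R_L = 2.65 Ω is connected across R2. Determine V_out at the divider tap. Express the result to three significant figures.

V_out ≈ 2.41 mV

First combine the lower leg with the load: R2 ‖ R_L = 1.725 Ω.
Voltage divider with the loaded lower leg: V_out = 20.0 × 1.725/(12.6 + 1.725) = 20.0 × 0.1204 = 2.408 mV.
(Unloaded it would be 5.63 mV; the load pulls it down.)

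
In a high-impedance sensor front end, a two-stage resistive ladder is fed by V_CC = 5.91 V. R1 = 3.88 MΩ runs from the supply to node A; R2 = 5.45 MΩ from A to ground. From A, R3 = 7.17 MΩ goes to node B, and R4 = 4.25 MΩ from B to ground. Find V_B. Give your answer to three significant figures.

Node A sees R2 in parallel with the series input of stage 2, R3 + R4 = 11.42 MΩ.
R2 ‖ (R3+R4) = 3.689 MΩ.
First divider: V_A = V_CC · 3.689/(3.88 + 3.689) = 2.881 V.
V_B = V_A × 0.3722 = 1.072 V.

V_B ≈ 1.07 V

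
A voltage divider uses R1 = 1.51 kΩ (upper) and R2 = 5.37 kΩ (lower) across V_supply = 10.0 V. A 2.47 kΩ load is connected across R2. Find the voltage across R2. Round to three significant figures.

V_out ≈ 5.28 V

First combine the lower leg with the load: R2 ‖ R_L = 1.692 kΩ.
Now apply the divider: V_out = 10.0 × 0.5284 = 5.284 V.
(Unloaded it would be 7.81 V; the load pulls it down.)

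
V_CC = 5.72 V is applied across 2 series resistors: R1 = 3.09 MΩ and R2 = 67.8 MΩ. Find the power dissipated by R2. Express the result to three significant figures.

Series current I = V_CC/ΣR = 5.72/70.89 = 0.08069 µA.
P(R2) = I²·R2 = (0.08069)² × 67.8 = 0.4414 µW.

P ≈ 0.441 µW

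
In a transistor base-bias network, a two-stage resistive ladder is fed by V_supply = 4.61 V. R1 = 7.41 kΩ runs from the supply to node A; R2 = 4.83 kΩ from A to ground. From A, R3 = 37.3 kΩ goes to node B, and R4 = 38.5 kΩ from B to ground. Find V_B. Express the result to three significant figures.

Looking into the second stage from A: R3 + R4 = 75.80 kΩ appears in parallel with R2.
Effective lower resistance at A: R2 ‖ 75.80 = 4.541 kΩ.
So V_A = 4.61 × 0.3800 = 1.752 V.
V_B = V_A × 0.5079 = 0.8897 V.

V_B ≈ 0.890 V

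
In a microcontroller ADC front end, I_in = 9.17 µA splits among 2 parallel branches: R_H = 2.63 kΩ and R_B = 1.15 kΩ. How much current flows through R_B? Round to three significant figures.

I ≈ 6.38 µA

With just two branches, the current splits inversely with resistance.
I(R_B) = 9.17 × 2.63/(2.63 + 1.15) = 9.17 × 0.6958 = 6.380 µA.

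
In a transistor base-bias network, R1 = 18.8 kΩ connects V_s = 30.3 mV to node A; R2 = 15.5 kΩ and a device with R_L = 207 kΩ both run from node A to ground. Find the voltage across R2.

V_out ≈ 13.2 mV

First combine the lower leg with the load: R2 ‖ R_L = 14.42 kΩ.
Then V_out = V_s · R2'/(R1 + R2') = 30.3 × 14.42/33.22 = 13.15 mV.
(Unloaded it would be 13.7 mV; the load pulls it down.)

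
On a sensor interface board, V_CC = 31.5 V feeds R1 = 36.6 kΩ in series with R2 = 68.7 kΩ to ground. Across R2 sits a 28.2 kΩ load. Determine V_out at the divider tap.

First combine the lower leg with the load: R2 ‖ R_L = 19.99 kΩ.
Now apply the divider: V_out = 31.5 × 0.3533 = 11.13 V.
(Unloaded it would be 20.6 V; the load pulls it down.)

V_out ≈ 11.1 V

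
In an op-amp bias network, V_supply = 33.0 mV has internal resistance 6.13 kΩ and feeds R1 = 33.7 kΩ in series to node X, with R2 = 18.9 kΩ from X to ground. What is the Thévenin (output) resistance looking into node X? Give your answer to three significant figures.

R_th ≈ 12.8 kΩ

R1' = 6.13 + 33.7 = 39.83 kΩ (source resistance + R1).
With V_supply suppressed (replaced by a short), R_th = R1' ‖ R2 = (39.83 × 18.9)/(39.83 + 18.9) = 12.82 kΩ.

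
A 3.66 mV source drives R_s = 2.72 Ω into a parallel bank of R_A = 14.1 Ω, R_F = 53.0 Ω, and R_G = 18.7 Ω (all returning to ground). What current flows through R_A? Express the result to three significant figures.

I ≈ 0.187 mA

Parallel bank: R_p = 1/(1/14.1 + 1/53.0 + 1/18.7) = 6.980 Ω.
V_A by voltage divider: V_A = 3.66 × 6.980/(2.72 + 6.980) = 2.634 mV.
Branch current I = V_A/R_A = 2.634/14.1 = 0.1868 mA.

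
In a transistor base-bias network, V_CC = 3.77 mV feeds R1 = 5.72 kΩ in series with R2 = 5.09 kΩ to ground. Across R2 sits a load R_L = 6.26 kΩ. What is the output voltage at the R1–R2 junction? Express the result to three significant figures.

First combine the lower leg with the load: R2 ‖ R_L = 2.807 kΩ.
Then V_out = V_CC · R2'/(R1 + R2') = 3.77 × 2.807/8.527 = 1.241 mV.
(Unloaded it would be 1.78 mV; the load pulls it down.)

V_out ≈ 1.24 mV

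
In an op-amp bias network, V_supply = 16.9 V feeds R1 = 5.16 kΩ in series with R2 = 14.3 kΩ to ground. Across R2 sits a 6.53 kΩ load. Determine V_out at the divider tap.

V_out ≈ 7.86 V

The load sits in parallel with R2, giving an effective lower resistance R2' = R2·R_L/(R2+R_L) = 4.483 kΩ.
Then V_out = V_supply · R2'/(R1 + R2') = 16.9 × 4.483/9.643 = 7.857 V.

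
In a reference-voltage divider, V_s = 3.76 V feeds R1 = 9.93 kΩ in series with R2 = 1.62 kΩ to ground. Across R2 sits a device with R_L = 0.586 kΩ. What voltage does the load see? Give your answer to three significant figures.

First combine the lower leg with the load: R2 ‖ R_L = 0.4303 kΩ.
Now apply the divider: V_out = 3.76 × 0.04154 = 0.1562 V.

V_out ≈ 0.156 V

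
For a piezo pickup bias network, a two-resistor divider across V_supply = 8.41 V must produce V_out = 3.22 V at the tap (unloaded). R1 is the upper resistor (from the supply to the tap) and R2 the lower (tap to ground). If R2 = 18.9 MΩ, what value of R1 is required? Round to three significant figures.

Required fraction k = V_out/V_supply = 0.3829.
Rearranging, R1 = R2·(1−k)/k = 18.9 × 1.612 = 30.46 MΩ.

R1 ≈ 30.5 MΩ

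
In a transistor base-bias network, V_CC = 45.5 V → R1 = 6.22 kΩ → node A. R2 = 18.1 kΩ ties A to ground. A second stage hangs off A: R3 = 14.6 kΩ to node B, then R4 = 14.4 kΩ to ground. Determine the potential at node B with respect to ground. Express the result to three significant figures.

The second stage (R3 + R4 = 29.00 kΩ) loads node A in parallel with R2.
Effective lower resistance at A: R2 ‖ 29.00 = 11.14 kΩ.
So V_A = 45.5 × 0.6418 = 29.20 V.
V_B = V_A × 0.4966 = 14.50 V.

V_B ≈ 14.5 V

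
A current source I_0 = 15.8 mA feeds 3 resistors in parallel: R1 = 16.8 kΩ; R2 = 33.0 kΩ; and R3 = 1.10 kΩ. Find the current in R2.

Total conductance ΣG = 1/16.8 + 1/33.0 + 1/1.10 = 0.9989 (units of 1/kΩ).
R2 takes the fraction G_k/ΣG = 0.03030/0.9989 = 0.03034, so I = 15.8 × 0.03034 = 0.4793 mA.

I ≈ 0.479 mA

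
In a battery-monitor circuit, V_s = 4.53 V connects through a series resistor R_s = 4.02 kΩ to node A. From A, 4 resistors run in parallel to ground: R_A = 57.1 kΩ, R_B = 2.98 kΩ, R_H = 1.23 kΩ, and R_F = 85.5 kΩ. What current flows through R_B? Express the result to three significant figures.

I ≈ 0.265 mA

Combine the parallel branches: R_p = (1/57.1 + 1/2.98 + 1/1.23 + 1/85.5)⁻¹ = 0.8490 kΩ.
Node voltage V_A = V_s · R_p/(R_s + R_p) = 4.53 × 0.1744 = 0.7899 V.
Branch current I = V_A/R_B = 0.7899/2.98 = 0.2651 mA.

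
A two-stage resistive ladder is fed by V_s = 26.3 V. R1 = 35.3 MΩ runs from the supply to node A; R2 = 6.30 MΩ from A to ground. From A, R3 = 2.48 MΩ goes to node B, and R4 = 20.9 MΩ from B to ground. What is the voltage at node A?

Node A sees R2 in parallel with the series input of stage 2, R3 + R4 = 23.38 MΩ.
R2 ‖ (R3+R4) = 4.963 MΩ.
So V_A = 26.3 × 0.1233 = 3.242 V.

V_A ≈ 3.24 V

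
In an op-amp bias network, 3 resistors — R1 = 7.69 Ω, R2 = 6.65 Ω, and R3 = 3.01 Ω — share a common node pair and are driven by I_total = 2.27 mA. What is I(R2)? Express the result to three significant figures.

I ≈ 0.557 mA

ΣG = 1/7.69 + 1/6.65 + 1/3.01 = 0.6126.
By the current-divider rule, I = I_total · G_k/ΣG = 2.27 × 0.2455 = 0.5572 mA.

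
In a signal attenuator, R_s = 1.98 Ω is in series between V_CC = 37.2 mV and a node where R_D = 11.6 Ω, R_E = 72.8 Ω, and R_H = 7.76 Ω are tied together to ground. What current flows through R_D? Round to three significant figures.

I ≈ 2.21 mA

Parallel bank: R_p = 1/(1/11.6 + 1/72.8 + 1/7.76) = 4.370 Ω.
V_A = 37.2 × 4.370/6.350 = 25.60 mV.
Branch current I = V_A/R_D = 25.60/11.6 = 2.207 mA.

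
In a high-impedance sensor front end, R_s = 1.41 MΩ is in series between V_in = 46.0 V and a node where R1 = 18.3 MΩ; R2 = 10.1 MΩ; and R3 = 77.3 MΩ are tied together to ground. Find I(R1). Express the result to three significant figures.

I ≈ 2.04 µA

Combine the parallel branches: R_p = (1/18.3 + 1/10.1 + 1/77.3)⁻¹ = 6.003 MΩ.
V_A = 46.0 × 6.003/7.413 = 37.25 V.
Branch current I = V_A/R1 = 37.25/18.3 = 2.036 µA.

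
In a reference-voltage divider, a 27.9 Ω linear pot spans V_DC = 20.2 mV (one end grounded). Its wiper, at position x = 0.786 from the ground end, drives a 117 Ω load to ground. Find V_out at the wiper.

Lower segment x·R_p = 21.93 Ω; upper segment (1−x)·R_p = 5.971 Ω.
Lower segment in parallel with the load: 21.93 ‖ 117 = 18.47 Ω.
Loaded-divider output: V_out = 20.2 × 0.7557 = 15.26 mV.

V_out ≈ 15.3 mV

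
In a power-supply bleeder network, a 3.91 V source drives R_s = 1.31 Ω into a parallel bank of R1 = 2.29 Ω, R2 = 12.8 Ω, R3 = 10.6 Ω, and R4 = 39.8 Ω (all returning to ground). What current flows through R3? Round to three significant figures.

I ≈ 0.201 A

Equivalent of the parallel group: R_p = 1.577 Ω.
V_A = 3.91 × 1.577/2.887 = 2.136 V.
I(R3) = V_A / R3 = 2.136/10.6 = 0.2015 A.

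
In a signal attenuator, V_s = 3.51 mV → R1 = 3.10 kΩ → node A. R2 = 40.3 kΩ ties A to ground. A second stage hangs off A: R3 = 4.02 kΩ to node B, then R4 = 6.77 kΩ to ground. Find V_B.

Looking into the second stage from A: R3 + R4 = 10.79 kΩ appears in parallel with R2.
Effective lower resistance at A: R2 ‖ 10.79 = 8.511 kΩ.
V_A = 3.51 × 8.511/(3.10 + 8.511) = 2.573 mV.
Then the unloaded second divider: V_B = V_A × R4/(R3+R4) = 2.573 × 0.6274 = 1.614 mV.

V_B ≈ 1.61 mV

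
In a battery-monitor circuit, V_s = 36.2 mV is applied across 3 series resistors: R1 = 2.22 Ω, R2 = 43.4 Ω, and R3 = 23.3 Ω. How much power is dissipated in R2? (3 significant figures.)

P ≈ 12.0 µW

ΣR = 68.92 Ω → I = 36.2/68.92 = 0.5252 mA.
V(R2) = I·R = 22.80 mV; P = V·I = 22.80 × 0.5252 = 11.97 µW.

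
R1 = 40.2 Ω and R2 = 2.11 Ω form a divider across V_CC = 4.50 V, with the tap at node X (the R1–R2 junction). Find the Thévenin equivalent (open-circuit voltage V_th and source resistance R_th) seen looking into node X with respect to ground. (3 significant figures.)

V_th ≈ 0.224 V, R_th ≈ 2.00 Ω

With X open, the divider is unloaded: V_th = 4.50 × 2.11/42.31 = 0.2244 V.
Looking into X with the source shorted: R_th = R1·R2/(R1+R2) = 40.20 × 2.11/42.31 = 2.005 Ω.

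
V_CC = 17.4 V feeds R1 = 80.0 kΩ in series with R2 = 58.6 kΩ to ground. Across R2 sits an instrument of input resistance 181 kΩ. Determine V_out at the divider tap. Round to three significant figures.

The load sits in parallel with R2, giving an effective lower resistance R2' = R2·R_L/(R2+R_L) = 44.27 kΩ.
Then V_out = V_CC · R2'/(R1 + R2') = 17.4 × 44.27/124.3 = 6.198 V.

V_out ≈ 6.20 V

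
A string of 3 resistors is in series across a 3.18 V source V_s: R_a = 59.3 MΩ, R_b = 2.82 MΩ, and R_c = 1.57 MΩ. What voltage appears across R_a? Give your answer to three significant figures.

V ≈ 2.96 V

Total series resistance ΣR = 59.3 + 2.82 + 1.57 = 63.69 MΩ.
V = V_s · R/ΣR = 3.18 × 0.9311 = 2.961 V.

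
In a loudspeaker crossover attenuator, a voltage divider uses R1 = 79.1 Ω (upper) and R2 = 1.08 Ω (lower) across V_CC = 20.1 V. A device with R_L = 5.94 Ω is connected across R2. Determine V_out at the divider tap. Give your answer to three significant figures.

The load sits in parallel with R2, giving an effective lower resistance R2' = R2·R_L/(R2+R_L) = 0.9138 Ω.
Now apply the divider: V_out = 20.1 × 0.01142 = 0.2296 V.

V_out ≈ 0.230 V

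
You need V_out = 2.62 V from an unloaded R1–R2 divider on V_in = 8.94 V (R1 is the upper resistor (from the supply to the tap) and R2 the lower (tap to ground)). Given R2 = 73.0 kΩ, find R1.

V_out/V_in = R2/(R1+R2) = 0.2931.
R1 = R2·(1/k − 1) = 73.0 × 2.412 = 176.1 kΩ.

R1 ≈ 176 kΩ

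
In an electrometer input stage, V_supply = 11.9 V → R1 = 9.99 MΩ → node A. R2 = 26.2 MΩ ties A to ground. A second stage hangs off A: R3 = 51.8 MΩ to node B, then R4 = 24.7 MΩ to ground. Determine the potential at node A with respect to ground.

Node A sees R2 in parallel with the series input of stage 2, R3 + R4 = 76.50 MΩ.
Effective lower resistance at A: R2 ‖ 76.50 = 19.52 MΩ.
First divider: V_A = V_supply · 19.52/(9.99 + 19.52) = 7.871 V.

V_A ≈ 7.87 V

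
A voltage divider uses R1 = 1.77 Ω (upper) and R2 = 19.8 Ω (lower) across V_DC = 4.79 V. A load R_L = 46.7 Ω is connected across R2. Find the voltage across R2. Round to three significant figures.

R2 ‖ R_L = (19.8 × 46.7)/(19.8 + 46.7) = 13.90 Ω.
Then V_out = V_DC · R2'/(R1 + R2') = 4.79 × 13.90/15.67 = 4.249 V.
(Unloaded it would be 4.40 V; the load pulls it down.)

V_out ≈ 4.25 V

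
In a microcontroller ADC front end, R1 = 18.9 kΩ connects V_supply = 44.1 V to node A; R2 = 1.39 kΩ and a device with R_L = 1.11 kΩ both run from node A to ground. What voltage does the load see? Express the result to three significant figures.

R2 ‖ R_L = (1.39 × 1.11)/(1.39 + 1.11) = 0.6172 kΩ.
Now apply the divider: V_out = 44.1 × 0.03162 = 1.395 V.
(Unloaded it would be 3.02 V; the load pulls it down.)

V_out ≈ 1.39 V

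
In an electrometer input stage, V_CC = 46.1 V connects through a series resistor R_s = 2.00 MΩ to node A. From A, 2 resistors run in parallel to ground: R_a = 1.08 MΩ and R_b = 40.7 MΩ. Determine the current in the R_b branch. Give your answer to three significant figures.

I ≈ 0.390 µA

Parallel bank: R_p = 1/(1/1.08 + 1/40.7) = 1.052 MΩ.
V_A = 46.1 × 1.052/3.052 = 15.89 V.
I(R_b) = V_A / R_b = 15.89/40.7 = 0.3904 µA.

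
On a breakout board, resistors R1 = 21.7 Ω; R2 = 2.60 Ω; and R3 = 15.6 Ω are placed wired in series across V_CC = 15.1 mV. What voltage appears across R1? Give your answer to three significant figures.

V ≈ 8.21 mV

Series total: ΣR = 21.7 + 2.60 + 15.6 = 39.90 Ω.
Voltage divider: V = V_CC · (21.70 / 39.90) = 15.1 × 0.5439 = 8.212 mV.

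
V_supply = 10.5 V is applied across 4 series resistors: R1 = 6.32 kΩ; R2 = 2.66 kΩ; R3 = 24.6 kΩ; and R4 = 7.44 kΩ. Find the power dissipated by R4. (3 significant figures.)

The common current is I = 10.5/41.02 = 0.2560 mA.
P(R4) = I²·R4 = (0.2560)² × 7.44 = 0.4875 mW.

P ≈ 0.487 mW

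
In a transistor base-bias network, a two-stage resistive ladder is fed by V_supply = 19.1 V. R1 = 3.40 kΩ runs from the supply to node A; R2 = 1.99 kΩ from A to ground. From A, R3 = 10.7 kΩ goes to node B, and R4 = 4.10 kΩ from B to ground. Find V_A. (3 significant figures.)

Looking into the second stage from A: R3 + R4 = 14.80 kΩ appears in parallel with R2.
R2 ‖ (R3+R4) = 1.754 kΩ.
First divider: V_A = V_supply · 1.754/(3.40 + 1.754) = 6.500 V.

V_A ≈ 6.50 V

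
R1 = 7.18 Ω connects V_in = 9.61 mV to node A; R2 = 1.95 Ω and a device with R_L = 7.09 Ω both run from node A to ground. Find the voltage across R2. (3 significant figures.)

The load sits in parallel with R2, giving an effective lower resistance R2' = R2·R_L/(R2+R_L) = 1.529 Ω.
Then V_out = V_in · R2'/(R1 + R2') = 9.61 × 1.529/8.709 = 1.688 mV.

V_out ≈ 1.69 mV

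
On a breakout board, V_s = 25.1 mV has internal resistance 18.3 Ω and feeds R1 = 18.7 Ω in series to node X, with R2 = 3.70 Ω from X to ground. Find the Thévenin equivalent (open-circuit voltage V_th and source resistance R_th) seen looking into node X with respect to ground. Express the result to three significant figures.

V_th ≈ 2.28 mV, R_th ≈ 3.36 Ω

R1' = 18.3 + 18.7 = 37.00 Ω (source resistance + R1).
Open-circuit (no load on X): V_th = V_s · R2/(R1' + R2) = 25.1 × 3.70/(37.00 + 3.70) = 2.282 mV.
Zeroing V_s shorts the top of R1' to ground, so R_th = R1' ‖ R2 = 3.364 Ω.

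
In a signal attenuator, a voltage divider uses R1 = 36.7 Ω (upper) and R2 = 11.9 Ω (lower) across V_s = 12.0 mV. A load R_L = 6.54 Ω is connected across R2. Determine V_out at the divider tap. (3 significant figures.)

V_out ≈ 1.24 mV

The load sits in parallel with R2, giving an effective lower resistance R2' = R2·R_L/(R2+R_L) = 4.220 Ω.
Then V_out = V_s · R2'/(R1 + R2') = 12.0 × 4.220/40.92 = 1.238 mV.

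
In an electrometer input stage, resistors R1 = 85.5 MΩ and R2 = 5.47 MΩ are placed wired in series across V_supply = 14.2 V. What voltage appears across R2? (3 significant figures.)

Series total: ΣR = 85.5 + 5.47 = 90.97 MΩ.
Voltage divider: V = V_supply · (5.470 / 90.97) = 14.2 × 0.06013 = 0.8538 V.

V ≈ 0.854 V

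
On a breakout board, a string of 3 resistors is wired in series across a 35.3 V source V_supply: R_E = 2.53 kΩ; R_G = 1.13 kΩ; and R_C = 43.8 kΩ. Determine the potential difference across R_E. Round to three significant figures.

Total series resistance ΣR = 2.53 + 1.13 + 43.8 = 47.46 kΩ.
Voltage divider: V = V_supply · (2.530 / 47.46) = 35.3 × 0.05331 = 1.882 V.

V ≈ 1.88 V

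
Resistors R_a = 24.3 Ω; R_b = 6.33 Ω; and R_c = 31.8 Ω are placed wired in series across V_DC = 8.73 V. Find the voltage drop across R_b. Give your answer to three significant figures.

V ≈ 0.885 V

Series total: ΣR = 24.3 + 6.33 + 31.8 = 62.43 Ω.
Voltage divider: V = V_DC · (6.330 / 62.43) = 8.73 × 0.1014 = 0.8852 V.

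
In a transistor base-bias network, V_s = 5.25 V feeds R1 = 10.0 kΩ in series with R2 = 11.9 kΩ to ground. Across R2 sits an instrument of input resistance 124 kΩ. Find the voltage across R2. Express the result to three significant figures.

V_out ≈ 2.73 V

The load sits in parallel with R2, giving an effective lower resistance R2' = R2·R_L/(R2+R_L) = 10.86 kΩ.
Now apply the divider: V_out = 5.25 × 0.5206 = 2.733 V.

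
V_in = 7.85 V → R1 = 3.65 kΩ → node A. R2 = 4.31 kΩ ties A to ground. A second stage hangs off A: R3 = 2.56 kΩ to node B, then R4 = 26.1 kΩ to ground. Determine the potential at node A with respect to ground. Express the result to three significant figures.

V_A ≈ 3.98 V

The second stage (R3 + R4 = 28.66 kΩ) loads node A in parallel with R2.
R2 ‖ (R3+R4) = 3.747 kΩ.
First divider: V_A = V_in · 3.747/(3.65 + 3.747) = 3.976 V.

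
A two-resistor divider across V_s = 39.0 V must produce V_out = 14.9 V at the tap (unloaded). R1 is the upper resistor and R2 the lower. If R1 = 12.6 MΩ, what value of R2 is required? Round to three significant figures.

Required fraction k = V_out/V_s = 0.3821.
R2 = R1 · 0.3821/(1 − 0.3821) = 7.790 MΩ.

R2 ≈ 7.79 MΩ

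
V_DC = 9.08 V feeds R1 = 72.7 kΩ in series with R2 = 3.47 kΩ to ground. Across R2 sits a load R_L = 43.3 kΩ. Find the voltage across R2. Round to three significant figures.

V_out ≈ 0.384 V

The load sits in parallel with R2, giving an effective lower resistance R2' = R2·R_L/(R2+R_L) = 3.213 kΩ.
Then V_out = V_DC · R2'/(R1 + R2') = 9.08 × 3.213/75.91 = 0.3843 V.
(Unloaded it would be 0.414 V; the load pulls it down.)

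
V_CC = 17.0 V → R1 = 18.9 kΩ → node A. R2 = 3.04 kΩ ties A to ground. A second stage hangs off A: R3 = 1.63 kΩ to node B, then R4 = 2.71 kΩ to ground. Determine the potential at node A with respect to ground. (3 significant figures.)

Looking into the second stage from A: R3 + R4 = 4.340 kΩ appears in parallel with R2.
Effective lower resistance at A: R2 ‖ 4.340 = 1.788 kΩ.
So V_A = 17.0 × 0.08642 = 1.469 V.

V_A ≈ 1.47 V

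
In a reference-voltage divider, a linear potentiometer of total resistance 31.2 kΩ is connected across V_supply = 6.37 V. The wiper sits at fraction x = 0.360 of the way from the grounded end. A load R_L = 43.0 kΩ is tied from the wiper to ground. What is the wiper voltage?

V_out ≈ 1.96 V

The pot divides into 19.97 kΩ above the wiper and 11.23 kΩ below.
R_L loads the lower segment: effective lower R = 8.906 kΩ.
Loaded-divider output: V_out = 6.37 × 0.3084 = 1.965 V.
(Unloaded: V_out = x·V_supply = 2.29 V.)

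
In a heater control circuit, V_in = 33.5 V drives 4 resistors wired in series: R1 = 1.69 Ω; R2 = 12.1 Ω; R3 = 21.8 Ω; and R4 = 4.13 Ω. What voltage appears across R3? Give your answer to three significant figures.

Series total: ΣR = 1.69 + 12.1 + 21.8 + 4.13 = 39.72 Ω.
V = V_in · R/ΣR = 33.5 × 0.5488 = 18.39 V.

V ≈ 18.4 V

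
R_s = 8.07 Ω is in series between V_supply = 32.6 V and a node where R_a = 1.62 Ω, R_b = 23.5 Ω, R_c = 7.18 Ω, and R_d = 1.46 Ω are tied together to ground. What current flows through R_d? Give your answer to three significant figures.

I ≈ 1.72 A

Parallel bank: R_p = 1/(1/1.62 + 1/23.5 + 1/7.18 + 1/1.46) = 0.6738 Ω.
V_A = 32.6 × 0.6738/8.744 = 2.512 V.
Branch current I = V_A/R_d = 2.512/1.46 = 1.721 A.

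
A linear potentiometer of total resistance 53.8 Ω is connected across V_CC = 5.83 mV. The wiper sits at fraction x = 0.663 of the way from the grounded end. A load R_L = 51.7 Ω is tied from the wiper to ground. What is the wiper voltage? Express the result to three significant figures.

Split the track: R_lower = x·R_p = 35.67 Ω, R_upper = (1−x)·R_p = 18.13 Ω.
(x·R_p) ‖ R_L = 21.11 Ω.
V_out = 5.83 × 21.11/(18.13 + 21.11) = 3.136 mV.

V_out ≈ 3.14 mV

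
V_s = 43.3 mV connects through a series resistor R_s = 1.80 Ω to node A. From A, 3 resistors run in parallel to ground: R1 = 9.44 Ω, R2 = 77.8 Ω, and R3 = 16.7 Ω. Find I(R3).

Parallel bank: R_p = 1/(1/9.44 + 1/77.8 + 1/16.7) = 5.597 Ω.
V_A = 43.3 × 5.597/7.397 = 32.76 mV.
Branch current I = V_A/R3 = 32.76/16.7 = 1.962 mA.

I ≈ 1.96 mA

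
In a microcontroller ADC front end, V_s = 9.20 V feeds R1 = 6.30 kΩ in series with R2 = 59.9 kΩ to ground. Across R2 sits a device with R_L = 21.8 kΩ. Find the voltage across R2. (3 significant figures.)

V_out ≈ 6.60 V

R2 ‖ R_L = (59.9 × 21.8)/(59.9 + 21.8) = 15.98 kΩ.
Now apply the divider: V_out = 9.20 × 0.7173 = 6.599 V.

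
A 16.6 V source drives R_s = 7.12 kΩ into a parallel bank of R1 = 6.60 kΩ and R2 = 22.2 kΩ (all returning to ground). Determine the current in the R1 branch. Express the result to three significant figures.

Equivalent of the parallel group: R_p = 5.087 kΩ.
V_A = 16.6 × 5.087/12.21 = 6.918 V.
Branch current I = V_A/R1 = 6.918/6.60 = 1.048 mA.

I ≈ 1.05 mA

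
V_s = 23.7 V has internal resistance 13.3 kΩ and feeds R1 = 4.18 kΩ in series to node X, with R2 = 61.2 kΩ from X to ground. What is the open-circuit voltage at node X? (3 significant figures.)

V_th ≈ 18.4 V

R1' = 13.3 + 4.18 = 17.48 kΩ (source resistance + R1).
V_th is the unloaded tap voltage: V_s · R2/(R1'+R2) = 23.7 × 0.7778 = 18.43 V.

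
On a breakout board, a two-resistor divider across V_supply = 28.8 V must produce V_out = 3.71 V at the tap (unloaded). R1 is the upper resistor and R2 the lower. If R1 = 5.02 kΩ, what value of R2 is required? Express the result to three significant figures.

The divider ratio is R2/(R1+R2) = 3.71/28.8 = 0.1288.
R2 = R1 · 0.1288/(1 − 0.1288) = 0.7423 kΩ.

R2 ≈ 0.742 kΩ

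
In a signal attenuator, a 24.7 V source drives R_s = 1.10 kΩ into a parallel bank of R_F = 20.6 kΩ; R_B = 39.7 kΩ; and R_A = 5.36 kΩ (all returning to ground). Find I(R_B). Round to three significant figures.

I ≈ 0.484 mA

Equivalent of the parallel group: R_p = 3.842 kΩ.
Node voltage V_A = V_supply · R_p/(R_s + R_p) = 24.7 × 0.7774 = 19.20 V.
Branch current I = V_A/R_B = 19.20/39.7 = 0.4837 mA.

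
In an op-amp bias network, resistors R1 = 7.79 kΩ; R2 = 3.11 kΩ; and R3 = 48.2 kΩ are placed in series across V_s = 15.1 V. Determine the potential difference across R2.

Series total: ΣR = 7.79 + 3.11 + 48.2 = 59.10 kΩ.
Voltage divider: V = V_s · (3.110 / 59.10) = 15.1 × 0.05262 = 0.7946 V.

V ≈ 0.795 V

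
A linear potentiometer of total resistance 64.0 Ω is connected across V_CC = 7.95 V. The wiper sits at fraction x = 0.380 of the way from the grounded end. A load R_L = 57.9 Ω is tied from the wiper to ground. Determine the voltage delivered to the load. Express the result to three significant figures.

Lower segment x·R_p = 24.32 Ω; upper segment (1−x)·R_p = 39.68 Ω.
(x·R_p) ‖ R_L = 17.13 Ω.
Loaded-divider output: V_out = 7.95 × 0.3015 = 2.397 V.

V_out ≈ 2.40 V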